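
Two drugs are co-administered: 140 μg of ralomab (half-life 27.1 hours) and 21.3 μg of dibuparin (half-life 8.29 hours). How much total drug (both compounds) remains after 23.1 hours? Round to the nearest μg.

ralomab: 140 × (1/2)^(23.1/27.1) = 140 × (1/2)^0.8524 ≈ 77.541 μg.
dibuparin: 21.3 × (1/2)^(23.1/8.29) = 21.3 × (1/2)^2.7865 ≈ 3.0872 μg.
Total = 77.541 + 3.0872 ≈ 80.628 μg.

81 μg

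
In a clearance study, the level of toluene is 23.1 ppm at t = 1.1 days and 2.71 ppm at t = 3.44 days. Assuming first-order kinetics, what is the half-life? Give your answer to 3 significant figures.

0.757 days

Over Δt = 3.44 − 1.1 = 2.34 days, the level fell by a factor of 23.1/2.71 ≈ 8.524.
n = log₂(8.524) ≈ 3.0915 half-lives, so t½ = 2.34/3.0915 ≈ 0.75691 days.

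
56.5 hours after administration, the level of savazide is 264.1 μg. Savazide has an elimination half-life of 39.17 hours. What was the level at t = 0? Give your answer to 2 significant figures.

720 μg

Number of half-lives elapsed: n = 56.5/39.17 ≈ 1.4424.
A₀ = A × 2^n = 264.1 × 2^1.4424 = 264.1 × 2.7178 ≈ 717.77 μg.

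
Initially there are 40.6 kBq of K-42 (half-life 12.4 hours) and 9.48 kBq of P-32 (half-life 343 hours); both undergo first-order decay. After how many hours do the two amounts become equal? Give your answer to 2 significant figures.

Set 40.6·(1/2)^(t/12.4) = 9.48·(1/2)^(t/343).
Taking log₂: log₂(40.6/9.48) = t·(1/12.4 − 1/343).
log₂(4.2827) = 2.0985; 1/12.4 − 1/343 = 0.07773.
t = 2.0985 / 0.07773 ≈ 26.998 hours.

27 hours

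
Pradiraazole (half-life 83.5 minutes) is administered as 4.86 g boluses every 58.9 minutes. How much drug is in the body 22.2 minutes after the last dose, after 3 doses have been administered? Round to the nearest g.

8 g

The 3 doses were given 140, 81.1, 22.2 minutes ago.
Total = 4.86·(1/2)^(140/83.5) + 4.86·(1/2)^(81.1/83.5) + 4.86·(1/2)^(22.2/83.5)
      = 1.5203 + 2.4789 + 4.0421 ≈ 8.0412 g.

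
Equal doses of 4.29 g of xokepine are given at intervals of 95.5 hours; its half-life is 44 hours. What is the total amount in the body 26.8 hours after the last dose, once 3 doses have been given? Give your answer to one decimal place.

3.6 g

The 3 doses were given 217.8, 122.3, 26.8 hours ago.
Total = 4.29·(1/2)^(217.8/44) + 4.29·(1/2)^(122.3/44) + 4.29·(1/2)^(26.8/44)
      = 0.13879 + 0.62479 + 2.8126 ≈ 3.5761 g.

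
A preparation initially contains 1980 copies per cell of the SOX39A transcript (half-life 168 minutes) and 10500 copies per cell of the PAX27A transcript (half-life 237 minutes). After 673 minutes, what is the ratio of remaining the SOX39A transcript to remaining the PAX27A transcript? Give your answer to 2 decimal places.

SOX39A transcript: 1980 × (1/2)^(673/168) = 1980 × (1/2)^4.006 ≈ 123.24 copies per cell.
PAX27A transcript: 10500 × (1/2)^(673/237) = 10500 × (1/2)^2.8397 ≈ 1466.8 copies per cell.
Ratio ≈ 123.24 / 1466.8 ≈ 0.084021.

0.08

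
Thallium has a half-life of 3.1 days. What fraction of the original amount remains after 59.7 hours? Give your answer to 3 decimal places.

0.573

59.7 hours = 2.4875 days.
n = 2.4875/3.1 ≈ 0.80242 half-lives.
Fraction remaining = (1/2)^0.80242 ≈ 0.57339.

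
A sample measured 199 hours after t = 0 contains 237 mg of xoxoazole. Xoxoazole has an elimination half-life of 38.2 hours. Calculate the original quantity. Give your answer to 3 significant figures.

Number of half-lives elapsed: n = 199/38.2 ≈ 5.2094.
A₀ = A × 2^n = 237 × 2^5.2094 = 237 × 36.999 ≈ 8768.8 mg.

8770 mg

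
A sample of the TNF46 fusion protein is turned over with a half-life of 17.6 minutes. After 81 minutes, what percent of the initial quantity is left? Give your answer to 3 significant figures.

4.12%

n = 81/17.6 ≈ 4.6023 half-lives.
Fraction remaining = (1/2)^4.6023 ≈ 0.04117, i.e. 4.117%.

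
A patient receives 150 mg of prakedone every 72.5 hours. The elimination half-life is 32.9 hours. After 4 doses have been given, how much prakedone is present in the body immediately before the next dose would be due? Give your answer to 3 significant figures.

The 4 doses were given 290, 217.5, 145, 72.5 hours ago.
Total = 150·(1/2)^(290/32.9) + 150·(1/2)^(217.5/32.9) + 150·(1/2)^(145/32.9) + 150·(1/2)^(72.5/32.9)
      = 0.33315 + 1.5346 + 7.0691 + 32.563 ≈ 41.5 mg.

41.5 mg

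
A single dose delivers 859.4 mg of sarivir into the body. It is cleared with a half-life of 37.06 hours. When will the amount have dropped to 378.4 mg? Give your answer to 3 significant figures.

43.9 hours

Fraction remaining = 378.4/859.4 ≈ 0.44031.
n = log₂(859.4/378.4) = ln(2.2711)/ln 2 ≈ 1.1834 half-lives.
t = n × t½ = 1.1834 × 37.06 ≈ 43.857 hours.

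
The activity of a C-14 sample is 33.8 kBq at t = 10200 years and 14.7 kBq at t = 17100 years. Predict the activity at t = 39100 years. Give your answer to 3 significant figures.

1.03 kBq

Over Δt = 17100 − 10200 = 6900 years, the level fell by a factor of 33.8/14.7 ≈ 2.2993.
n = log₂(2.2993) ≈ 1.2012 half-lives, so t½ = 6900/1.2012 ≈ 5744.2 years.
From t = 17100 to t = 39100: 14.7 × (1/2)^((39100−17100)/5744.2) ≈ 1.0337 kBq.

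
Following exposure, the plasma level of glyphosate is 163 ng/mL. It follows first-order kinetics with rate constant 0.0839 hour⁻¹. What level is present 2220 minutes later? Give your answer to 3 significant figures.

7.31 ng/mL

t½ = ln 2 / λ = 0.69315 / 0.0839 ≈ 8.2616 hours.
Convert the elapsed time: 2220 minutes = 37 hours.
Number of half-lives: n = 37/8.2616 ≈ 4.4786.
Remaining = 163 × (1/2)^4.4786 = 163 × 0.044856 ≈ 7.3115 ng/mL.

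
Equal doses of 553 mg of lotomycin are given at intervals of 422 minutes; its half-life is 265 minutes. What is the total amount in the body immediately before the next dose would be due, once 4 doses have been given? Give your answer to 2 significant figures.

The 4 doses were given 1688, 1266, 844, 422 minutes ago.
Total = 553·(1/2)^(1688/265) + 553·(1/2)^(1266/265) + 553·(1/2)^(844/265) + 553·(1/2)^(422/265)
      = 6.6868 + 20.165 + 60.81 + 183.38 ≈ 271.04 mg.

270 mg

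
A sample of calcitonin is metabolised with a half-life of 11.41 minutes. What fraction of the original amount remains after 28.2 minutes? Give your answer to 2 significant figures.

n = 28.2/11.41 ≈ 2.4715 half-lives.
Fraction remaining = (1/2)^2.4715 ≈ 0.1803.

0.18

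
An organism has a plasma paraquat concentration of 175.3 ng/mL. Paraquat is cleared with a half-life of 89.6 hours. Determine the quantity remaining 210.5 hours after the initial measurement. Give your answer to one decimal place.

Number of half-lives: n = 210.5/89.6 ≈ 2.3493.
Remaining = 175.3 × (1/2)^2.3493 = 175.3 × 0.19624 ≈ 34.4 ng/mL.

34.4 ng/mL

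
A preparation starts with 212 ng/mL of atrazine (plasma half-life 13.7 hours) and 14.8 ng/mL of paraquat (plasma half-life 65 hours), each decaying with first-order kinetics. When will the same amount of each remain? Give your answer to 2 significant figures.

67 hours

Set 212·(1/2)^(t/13.7) = 14.8·(1/2)^(t/65).
Taking log₂: log₂(212/14.8) = t·(1/13.7 − 1/65).
log₂(14.324) = 3.8404; 1/13.7 − 1/65 = 0.057608.
t = 3.8404 / 0.057608 ≈ 66.664 hours.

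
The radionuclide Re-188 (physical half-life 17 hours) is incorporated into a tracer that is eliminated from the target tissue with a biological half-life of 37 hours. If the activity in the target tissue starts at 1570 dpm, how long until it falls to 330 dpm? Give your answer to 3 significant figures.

26.2 hours

1/t_eff = 1/t_phys + 1/t_biol = 1/17 + 1/37 = 0.085851 per hour.
t_eff = 17 × 37 / (17 + 37) ≈ 11.648 hours.
n = log₂(1570/330) ≈ 2.2502; t = 2.2502 × 11.648 ≈ 26.211 hours.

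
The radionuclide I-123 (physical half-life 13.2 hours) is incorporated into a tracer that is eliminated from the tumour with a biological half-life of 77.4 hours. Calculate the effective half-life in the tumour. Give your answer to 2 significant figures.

11 hours

1/t_eff = 1/t_phys + 1/t_biol = 1/13.2 + 1/77.4 = 0.088677 per hour.
t_eff = 13.2 × 77.4 / (13.2 + 77.4) ≈ 11.277 hours.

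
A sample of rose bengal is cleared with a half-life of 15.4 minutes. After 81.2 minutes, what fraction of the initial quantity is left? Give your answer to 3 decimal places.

0.026

n = 81.2/15.4 ≈ 5.2727 half-lives.
Fraction remaining = (1/2)^5.2727 ≈ 0.025867.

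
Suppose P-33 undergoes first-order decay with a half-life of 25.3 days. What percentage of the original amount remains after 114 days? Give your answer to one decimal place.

n = 114/25.3 ≈ 4.5059 half-lives.
Fraction remaining = (1/2)^4.5059 ≈ 0.044013, i.e. 4.4013%.

4.4%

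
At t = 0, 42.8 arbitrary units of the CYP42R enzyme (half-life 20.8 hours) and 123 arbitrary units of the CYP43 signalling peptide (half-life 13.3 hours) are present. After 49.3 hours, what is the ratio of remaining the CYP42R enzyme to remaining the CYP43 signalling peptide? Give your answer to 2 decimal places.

0.88

CYP42R enzyme: 42.8 × (1/2)^(49.3/20.8) = 42.8 × (1/2)^2.3702 ≈ 8.2784 arbitrary units.
CYP43 signalling peptide: 123 × (1/2)^(49.3/13.3) = 123 × (1/2)^3.7068 ≈ 9.4201 arbitrary units.
Ratio ≈ 8.2784 / 9.4201 ≈ 0.8788.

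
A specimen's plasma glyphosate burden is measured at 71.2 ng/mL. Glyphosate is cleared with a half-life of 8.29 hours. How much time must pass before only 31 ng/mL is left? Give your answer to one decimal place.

Fraction remaining = 31/71.2 ≈ 0.43539.
n = log₂(71.2/31) = ln(2.2968)/ln 2 ≈ 1.1996 half-lives.
t = n × t½ = 1.1996 × 8.29 ≈ 9.9448 hours.

9.9 hours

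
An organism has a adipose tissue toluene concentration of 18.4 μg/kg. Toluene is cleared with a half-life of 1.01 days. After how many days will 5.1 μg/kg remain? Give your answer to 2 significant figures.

1.9 days

Fraction remaining = 5.1/18.4 ≈ 0.27717.
n = log₂(18.4/5.1) = ln(3.6078)/ln 2 ≈ 1.8511 half-lives.
t = n × t½ = 1.8511 × 1.01 ≈ 1.8696 days.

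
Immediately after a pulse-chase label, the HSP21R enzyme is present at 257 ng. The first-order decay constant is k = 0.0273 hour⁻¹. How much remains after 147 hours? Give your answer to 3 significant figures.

t½ = ln 2 / k = 0.69315 / 0.0273 ≈ 25.39 hours.
Number of half-lives: n = 147/25.39 ≈ 5.7897.
Remaining = 257 × (1/2)^5.7897 = 257 × 0.018077 ≈ 4.6459 ng.

4.65 ng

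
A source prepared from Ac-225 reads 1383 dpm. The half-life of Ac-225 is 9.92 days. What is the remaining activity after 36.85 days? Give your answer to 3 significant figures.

Number of half-lives: n = 36.85/9.92 ≈ 3.7147.
Remaining = 1383 × (1/2)^3.7147 = 1383 × 0.076166 ≈ 105.34 dpm.

105 dpm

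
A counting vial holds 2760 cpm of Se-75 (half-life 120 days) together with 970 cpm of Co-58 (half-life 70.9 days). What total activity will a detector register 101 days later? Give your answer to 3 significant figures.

1900 cpm

Se-75: 2760 × (1/2)^(101/120) = 2760 × (1/2)^0.84167 ≈ 1540.1 cpm.
Co-58: 970 × (1/2)^(101/70.9) = 970 × (1/2)^1.4245 ≈ 361.36 cpm.
Total = 1540.1 + 361.36 ≈ 1901.4 cpm.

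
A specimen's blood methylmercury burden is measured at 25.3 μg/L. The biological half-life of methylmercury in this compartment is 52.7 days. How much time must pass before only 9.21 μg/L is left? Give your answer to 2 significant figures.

77 days

Fraction remaining = 9.21/25.3 ≈ 0.36403.
n = log₂(25.3/9.21) = ln(2.747)/ln 2 ≈ 1.4579 half-lives.
t = n × t½ = 1.4579 × 52.7 ≈ 76.829 days.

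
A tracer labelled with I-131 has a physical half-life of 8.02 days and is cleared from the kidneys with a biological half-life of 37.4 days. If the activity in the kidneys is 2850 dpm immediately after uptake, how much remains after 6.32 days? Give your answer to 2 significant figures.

1/t_eff = 1/t_phys + 1/t_biol = 1/8.02 + 1/37.4 = 0.15143 per day.
t_eff = 8.02 × 37.4 / (8.02 + 37.4) ≈ 6.6039 days.
Remaining = 2850 × (1/2)^(6.32/6.6039) = 2850 × (1/2)^0.95701 ≈ 1468.1 dpm.

1500 dpm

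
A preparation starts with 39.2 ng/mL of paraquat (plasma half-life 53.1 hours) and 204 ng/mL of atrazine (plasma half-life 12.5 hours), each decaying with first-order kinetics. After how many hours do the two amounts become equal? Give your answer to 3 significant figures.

38.9 hours

Set 39.2·(1/2)^(t/53.1) = 204·(1/2)^(t/12.5).
Taking log₂: log₂(39.2/204) = t·(1/53.1 − 1/12.5).
log₂(0.19216) = -2.3796; 1/53.1 − 1/12.5 = -0.061168.
t = -2.3796 / -0.061168 ≈ 38.904 hours.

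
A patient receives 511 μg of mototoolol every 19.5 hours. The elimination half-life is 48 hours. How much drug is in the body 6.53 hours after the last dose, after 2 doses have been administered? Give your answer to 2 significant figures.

The 2 doses were given 26.03, 6.53 hours ago.
Total = 511·(1/2)^(26.03/48) + 511·(1/2)^(6.53/48)
      = 350.89 + 465.02 ≈ 815.91 μg.

820 μg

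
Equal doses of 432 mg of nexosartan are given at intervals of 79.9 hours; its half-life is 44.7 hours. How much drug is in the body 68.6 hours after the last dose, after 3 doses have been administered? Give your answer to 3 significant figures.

205 mg

The 3 doses were given 228.4, 148.5, 68.6 hours ago.
Total = 432·(1/2)^(228.4/44.7) + 432·(1/2)^(148.5/44.7) + 432·(1/2)^(68.6/44.7)
      = 12.512 + 43.193 + 149.11 ≈ 204.81 mg.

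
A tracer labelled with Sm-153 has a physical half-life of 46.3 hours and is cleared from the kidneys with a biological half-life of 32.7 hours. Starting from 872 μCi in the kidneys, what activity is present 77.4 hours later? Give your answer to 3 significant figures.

1/t_eff = 1/t_phys + 1/t_biol = 1/46.3 + 1/32.7 = 0.052179 per hour.
t_eff = 46.3 × 32.7 / (46.3 + 32.7) ≈ 19.165 hours.
Remaining = 872 × (1/2)^(77.4/19.165) = 872 × (1/2)^4.0387 ≈ 53.058 μCi.

53.1 μCi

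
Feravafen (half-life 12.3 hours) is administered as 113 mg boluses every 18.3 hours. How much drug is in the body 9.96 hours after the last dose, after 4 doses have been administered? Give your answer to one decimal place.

98.6 mg

The 4 doses were given 64.86, 46.56, 28.26, 9.96 hours ago.
Total = 113·(1/2)^(64.86/12.3) + 113·(1/2)^(46.56/12.3) + 113·(1/2)^(28.26/12.3) + 113·(1/2)^(9.96/12.3)
      = 2.9221 + 8.1954 + 22.985 + 64.464 ≈ 98.567 mg.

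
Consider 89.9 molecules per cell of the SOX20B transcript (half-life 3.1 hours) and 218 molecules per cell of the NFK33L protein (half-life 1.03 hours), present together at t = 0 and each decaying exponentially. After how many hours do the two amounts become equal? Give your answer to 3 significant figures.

1.97 hours

Set 89.9·(1/2)^(t/3.1) = 218·(1/2)^(t/1.03).
Taking log₂: log₂(89.9/218) = t·(1/3.1 − 1/1.03).
log₂(0.41239) = -1.2779; 1/3.1 − 1/1.03 = -0.64829.
t = -1.2779 / -0.64829 ≈ 1.9712 hours.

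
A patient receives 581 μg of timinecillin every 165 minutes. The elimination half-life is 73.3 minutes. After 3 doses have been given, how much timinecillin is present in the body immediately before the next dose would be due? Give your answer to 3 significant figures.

The 3 doses were given 495, 330, 165 minutes ago.
Total = 581·(1/2)^(495/73.3) + 581·(1/2)^(330/73.3) + 581·(1/2)^(165/73.3)
      = 5.3864 + 25.64 + 122.05 ≈ 153.08 μg.

153 μg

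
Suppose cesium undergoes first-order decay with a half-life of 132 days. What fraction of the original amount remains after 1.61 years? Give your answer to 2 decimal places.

1.61 years = 587.65 days.
n = 587.65/132 ≈ 4.4519 half-lives.
Fraction remaining = (1/2)^4.4519 ≈ 0.045693.

0.05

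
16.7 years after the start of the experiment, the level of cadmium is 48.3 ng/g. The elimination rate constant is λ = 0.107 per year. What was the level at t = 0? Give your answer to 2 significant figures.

t½ = ln 2 / λ = 0.69315 / 0.107 ≈ 6.478 years.
Number of half-lives elapsed: n = 16.7/6.478 ≈ 2.578.
A₀ = A × 2^n = 48.3 × 2^2.578 = 48.3 × 5.9709 ≈ 288.4 ng/g.

290 ng/g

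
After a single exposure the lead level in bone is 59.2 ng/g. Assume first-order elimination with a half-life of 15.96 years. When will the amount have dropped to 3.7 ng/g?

63.84 years

3.7/59.2 = 1/16, so 4 half-lives have elapsed.
t = 4 × 15.96 = 63.84 years.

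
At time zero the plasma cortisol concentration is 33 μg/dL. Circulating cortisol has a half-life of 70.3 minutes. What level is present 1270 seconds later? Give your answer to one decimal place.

Convert the elapsed time: 1270 seconds = 21.1667 minutes.
Number of half-lives: n = 21.1667/70.3 ≈ 0.30109.
Remaining = 33 × (1/2)^0.30109 = 33 × 0.81164 ≈ 26.784 μg/dL.

26.8 μg/dL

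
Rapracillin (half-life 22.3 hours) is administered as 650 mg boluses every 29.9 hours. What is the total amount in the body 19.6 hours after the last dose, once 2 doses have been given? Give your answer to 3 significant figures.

493 mg

The 2 doses were given 49.5, 19.6 hours ago.
Total = 650·(1/2)^(49.5/22.3) + 650·(1/2)^(19.6/22.3)
      = 139.54 + 353.45 ≈ 493 mg.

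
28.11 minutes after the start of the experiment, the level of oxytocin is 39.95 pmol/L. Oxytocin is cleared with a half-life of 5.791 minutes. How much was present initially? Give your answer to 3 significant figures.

1160 pmol/L

Number of half-lives elapsed: n = 28.11/5.791 ≈ 4.8541.
A₀ = A × 2^n = 39.95 × 2^4.8541 = 39.95 × 28.922 ≈ 1155.4 pmol/L.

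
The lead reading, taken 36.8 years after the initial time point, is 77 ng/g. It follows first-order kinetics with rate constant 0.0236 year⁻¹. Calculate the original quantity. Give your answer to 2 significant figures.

t½ = ln 2 / λ = 0.69315 / 0.0236 ≈ 29.371 years.
Number of half-lives elapsed: n = 36.8/29.371 ≈ 1.253.
A₀ = A × 2^n = 77 × 2^1.253 = 77 × 2.3833 ≈ 183.51 ng/g.

180 ng/g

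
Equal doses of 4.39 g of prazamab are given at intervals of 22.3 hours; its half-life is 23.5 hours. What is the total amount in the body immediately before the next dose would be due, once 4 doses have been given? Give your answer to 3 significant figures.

The 4 doses were given 89.2, 66.9, 44.6, 22.3 hours ago.
Total = 4.39·(1/2)^(89.2/23.5) + 4.39·(1/2)^(66.9/23.5) + 4.39·(1/2)^(44.6/23.5) + 4.39·(1/2)^(22.3/23.5)
      = 0.31611 + 0.61022 + 1.178 + 2.2741 ≈ 4.3784 g.

4.38 g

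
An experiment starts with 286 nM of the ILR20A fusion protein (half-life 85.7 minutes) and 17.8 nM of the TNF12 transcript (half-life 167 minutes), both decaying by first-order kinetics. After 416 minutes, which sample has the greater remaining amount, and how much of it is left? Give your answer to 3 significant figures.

ILR20A fusion protein, 9.89 nM

ILR20A fusion protein: 286 × (1/2)^4.8541 ≈ 9.8883 nM.
TNF12 transcript: 17.8 × (1/2)^2.491 ≈ 3.1663 nM.
ILR20A fusion protein has more remaining, at ≈ 9.8883 nM.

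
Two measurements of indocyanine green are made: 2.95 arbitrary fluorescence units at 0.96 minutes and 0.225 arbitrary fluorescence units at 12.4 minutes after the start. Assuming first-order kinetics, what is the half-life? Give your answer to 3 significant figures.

Over Δt = 12.4 − 0.96 = 11.44 minutes, the level fell by a factor of 2.95/0.225 ≈ 13.111.
n = log₂(13.111) ≈ 3.7127 half-lives, so t½ = 11.44/3.7127 ≈ 3.0813 minutes.

3.08 minutes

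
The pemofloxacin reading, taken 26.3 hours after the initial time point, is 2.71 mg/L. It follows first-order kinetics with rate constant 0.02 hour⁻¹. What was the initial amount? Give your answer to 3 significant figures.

t½ = ln 2 / k = 0.69315 / 0.02 ≈ 34.657 hours.
Number of half-lives elapsed: n = 26.3/34.657 ≈ 0.75886.
A₀ = A × 2^n = 2.71 × 2^0.75886 = 2.71 × 1.6922 ≈ 4.5857 mg/L.

4.59 mg/L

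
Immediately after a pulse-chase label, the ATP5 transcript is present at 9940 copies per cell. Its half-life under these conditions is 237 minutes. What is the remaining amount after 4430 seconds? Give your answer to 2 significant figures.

Convert the elapsed time: 4430 seconds = 73.8333 minutes.
Number of half-lives: n = 73.8333/237 ≈ 0.31153.
Remaining = 9940 × (1/2)^0.31153 = 9940 × 0.80579 ≈ 8009.5 copies per cell.

8000 copies per cell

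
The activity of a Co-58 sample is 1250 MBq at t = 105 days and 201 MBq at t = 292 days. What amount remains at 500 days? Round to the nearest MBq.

26 MBq

Over Δt = 292 − 105 = 187 days, the level fell by a factor of 1250/201 ≈ 6.2189.
n = log₂(6.2189) ≈ 2.6367 half-lives, so t½ = 187/2.6367 ≈ 70.923 days.
From t = 292 to t = 500: 201 × (1/2)^((500−292)/70.923) ≈ 26.324 MBq.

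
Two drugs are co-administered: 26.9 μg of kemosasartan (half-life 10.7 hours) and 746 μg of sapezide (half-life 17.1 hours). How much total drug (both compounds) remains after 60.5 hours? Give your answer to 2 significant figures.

kemosasartan: 26.9 × (1/2)^(60.5/10.7) = 26.9 × (1/2)^5.6542 ≈ 0.53415 μg.
sapezide: 746 × (1/2)^(60.5/17.1) = 746 × (1/2)^3.538 ≈ 64.223 μg.
Total = 0.53415 + 64.223 ≈ 64.757 μg.

65 μg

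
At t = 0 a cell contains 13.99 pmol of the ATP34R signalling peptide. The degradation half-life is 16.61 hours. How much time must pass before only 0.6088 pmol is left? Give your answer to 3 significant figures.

75.1 hours

Fraction remaining = 0.6088/13.99 ≈ 0.043517.
n = log₂(13.99/0.6088) = ln(22.98)/ln 2 ≈ 4.5223 half-lives.
t = n × t½ = 4.5223 × 16.61 ≈ 75.115 hours.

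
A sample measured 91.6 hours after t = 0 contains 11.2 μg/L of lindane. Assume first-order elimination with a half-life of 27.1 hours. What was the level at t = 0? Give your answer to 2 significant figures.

Number of half-lives elapsed: n = 91.6/27.1 ≈ 3.3801.
A₀ = A × 2^n = 11.2 × 2^3.3801 = 11.2 × 10.411 ≈ 116.61 μg/L.

120 μg/L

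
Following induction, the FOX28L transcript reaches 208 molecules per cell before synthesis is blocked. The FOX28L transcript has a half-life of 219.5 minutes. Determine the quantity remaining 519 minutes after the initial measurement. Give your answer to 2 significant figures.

Number of half-lives: n = 519/219.5 ≈ 2.3645.
Remaining = 208 × (1/2)^2.3645 = 208 × 0.19419 ≈ 40.391 molecules per cell.

40 molecules per cell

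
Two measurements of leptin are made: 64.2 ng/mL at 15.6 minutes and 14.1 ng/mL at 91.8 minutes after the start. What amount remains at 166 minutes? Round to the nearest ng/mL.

Over Δt = 91.8 − 15.6 = 76.2 minutes, the level fell by a factor of 64.2/14.1 ≈ 4.5532.
n = log₂(4.5532) ≈ 2.1869 half-lives, so t½ = 76.2/2.1869 ≈ 34.844 minutes.
From t = 91.8 to t = 166: 14.1 × (1/2)^((166−91.8)/34.844) ≈ 3.2224 ng/mL.

3 ng/mL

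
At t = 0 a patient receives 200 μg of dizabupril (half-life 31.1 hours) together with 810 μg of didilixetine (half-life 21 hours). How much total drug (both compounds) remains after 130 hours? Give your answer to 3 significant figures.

22.1 μg

dizabupril: 200 × (1/2)^(130/31.1) = 200 × (1/2)^4.1801 ≈ 11.033 μg.
didilixetine: 810 × (1/2)^(130/21) = 810 × (1/2)^6.1905 ≈ 11.091 μg.
Total = 11.033 + 11.091 ≈ 22.124 μg.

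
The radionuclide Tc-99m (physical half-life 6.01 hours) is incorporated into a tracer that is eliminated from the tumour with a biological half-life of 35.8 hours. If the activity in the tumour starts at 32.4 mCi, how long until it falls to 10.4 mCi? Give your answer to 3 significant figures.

1/t_eff = 1/t_phys + 1/t_biol = 1/6.01 + 1/35.8 = 0.19432 per hour.
t_eff = 6.01 × 35.8 / (6.01 + 35.8) ≈ 5.1461 hours.
n = log₂(32.4/10.4) ≈ 1.6394; t = 1.6394 × 5.1461 ≈ 8.4366 hours.

8.44 hours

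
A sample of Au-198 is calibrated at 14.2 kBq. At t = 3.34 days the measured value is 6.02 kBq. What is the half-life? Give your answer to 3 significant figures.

A/A₀ = 6.02/14.2 ≈ 0.42394.
n = log₂(2.3588) ≈ 1.2381 half-lives elapsed in 3.34 days.
t½ = 3.34/1.2381 ≈ 2.6978 days.

2.70 days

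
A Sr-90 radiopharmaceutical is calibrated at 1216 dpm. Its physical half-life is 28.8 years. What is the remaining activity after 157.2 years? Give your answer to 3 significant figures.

Number of half-lives: n = 157.2/28.8 ≈ 5.4583.
Remaining = 1216 × (1/2)^5.4583 = 1216 × 0.022745 ≈ 27.657 dpm.

27.7 dpm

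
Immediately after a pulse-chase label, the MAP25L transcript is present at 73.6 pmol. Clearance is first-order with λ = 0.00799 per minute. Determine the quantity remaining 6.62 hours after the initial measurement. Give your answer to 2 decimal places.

3.08 pmol

t½ = ln 2 / λ = 0.69315 / 0.00799 ≈ 86.752 minutes.
Convert the elapsed time: 6.62 hours = 397.2 minutes.
Number of half-lives: n = 397.2/86.752 ≈ 4.5786.
Remaining = 73.6 × (1/2)^4.5786 = 73.6 × 0.041851 ≈ 3.0803 pmol.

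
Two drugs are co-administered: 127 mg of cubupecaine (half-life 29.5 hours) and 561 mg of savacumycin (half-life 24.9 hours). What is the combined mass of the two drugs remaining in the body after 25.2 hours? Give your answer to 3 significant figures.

348 mg

cubupecaine: 127 × (1/2)^(25.2/29.5) = 127 × (1/2)^0.85424 ≈ 70.251 mg.
savacumycin: 561 × (1/2)^(25.2/24.9) = 561 × (1/2)^1.012 ≈ 278.17 mg.
Total = 70.251 + 278.17 ≈ 348.42 mg.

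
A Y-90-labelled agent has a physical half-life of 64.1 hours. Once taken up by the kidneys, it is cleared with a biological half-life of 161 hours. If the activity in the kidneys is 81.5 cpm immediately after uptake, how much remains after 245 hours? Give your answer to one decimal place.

2.0 cpm

1/t_eff = 1/t_phys + 1/t_biol = 1/64.1 + 1/161 = 0.021812 per hour.
t_eff = 64.1 × 161 / (64.1 + 161) ≈ 45.847 hours.
Remaining = 81.5 × (1/2)^(245/45.847) = 81.5 × (1/2)^5.3439 ≈ 2.0067 cpm.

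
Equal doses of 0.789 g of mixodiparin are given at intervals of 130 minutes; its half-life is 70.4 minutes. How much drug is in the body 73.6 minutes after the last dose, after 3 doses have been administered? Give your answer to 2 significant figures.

0.52 g

The 3 doses were given 333.6, 203.6, 73.6 minutes ago.
Total = 0.789·(1/2)^(333.6/70.4) + 0.789·(1/2)^(203.6/70.4) + 0.789·(1/2)^(73.6/70.4)
      = 0.029553 + 0.10629 + 0.38226 ≈ 0.51811 g.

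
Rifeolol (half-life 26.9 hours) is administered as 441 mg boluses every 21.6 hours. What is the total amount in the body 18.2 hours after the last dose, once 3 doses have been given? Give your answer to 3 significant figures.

The 3 doses were given 61.4, 39.8, 18.2 hours ago.
Total = 441·(1/2)^(61.4/26.9) + 441·(1/2)^(39.8/26.9) + 441·(1/2)^(18.2/26.9)
      = 90.642 + 158.14 + 275.91 ≈ 524.69 mg.

525 mg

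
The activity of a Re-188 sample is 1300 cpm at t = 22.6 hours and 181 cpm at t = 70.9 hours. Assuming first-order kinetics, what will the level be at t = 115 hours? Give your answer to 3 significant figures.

29.9 cpm

Over Δt = 70.9 − 22.6 = 48.3 hours, the level fell by a factor of 1300/181 ≈ 7.1823.
n = log₂(7.1823) ≈ 2.8445 half-lives, so t½ = 48.3/2.8445 ≈ 16.98 hours.
From t = 70.9 to t = 115: 181 × (1/2)^((115−70.9)/16.98) ≈ 29.914 cpm.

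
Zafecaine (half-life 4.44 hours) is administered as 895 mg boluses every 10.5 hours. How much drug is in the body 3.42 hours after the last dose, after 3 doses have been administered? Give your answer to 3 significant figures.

646 mg

The 3 doses were given 24.42, 13.92, 3.42 hours ago.
Total = 895·(1/2)^(24.42/4.44) + 895·(1/2)^(13.92/4.44) + 895·(1/2)^(3.42/4.44)
      = 19.777 + 101.87 + 524.75 ≈ 646.39 mg.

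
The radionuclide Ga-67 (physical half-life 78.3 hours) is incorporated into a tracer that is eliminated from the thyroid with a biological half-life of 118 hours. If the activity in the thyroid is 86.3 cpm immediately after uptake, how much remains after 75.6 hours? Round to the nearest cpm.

28 cpm

1/t_eff = 1/t_phys + 1/t_biol = 1/78.3 + 1/118 = 0.021246 per hour.
t_eff = 78.3 × 118 / (78.3 + 118) ≈ 47.068 hours.
Remaining = 86.3 × (1/2)^(75.6/47.068) = 86.3 × (1/2)^1.6062 ≈ 28.346 cpm.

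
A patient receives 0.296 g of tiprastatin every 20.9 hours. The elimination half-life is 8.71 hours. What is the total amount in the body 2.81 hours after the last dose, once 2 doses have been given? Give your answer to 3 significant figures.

The 2 doses were given 23.71, 2.81 hours ago.
Total = 0.296·(1/2)^(23.71/8.71) + 0.296·(1/2)^(2.81/8.71)
      = 0.044858 + 0.23669 ≈ 0.28154 g.

0.282 g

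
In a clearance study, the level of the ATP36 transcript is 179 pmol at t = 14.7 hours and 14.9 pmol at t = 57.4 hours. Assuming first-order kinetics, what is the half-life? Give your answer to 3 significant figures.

Over Δt = 57.4 − 14.7 = 42.7 hours, the level fell by a factor of 179/14.9 ≈ 12.013.
n = log₂(12.013) ≈ 3.5866 half-lives, so t½ = 42.7/3.5866 ≈ 11.906 hours.

11.9 hours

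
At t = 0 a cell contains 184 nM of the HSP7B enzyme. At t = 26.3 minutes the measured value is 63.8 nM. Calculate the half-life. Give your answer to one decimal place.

17.2 minutes

A/A₀ = 63.8/184 ≈ 0.34674.
n = log₂(2.884) ≈ 1.5281 half-lives elapsed in 26.3 minutes.
t½ = 26.3/1.5281 ≈ 17.211 minutes.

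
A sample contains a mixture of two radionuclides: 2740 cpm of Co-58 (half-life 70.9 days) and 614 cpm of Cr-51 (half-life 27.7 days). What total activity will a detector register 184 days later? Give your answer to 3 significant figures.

460 cpm

Co-58: 2740 × (1/2)^(184/70.9) = 2740 × (1/2)^2.5952 ≈ 453.44 cpm.
Cr-51: 614 × (1/2)^(184/27.7) = 614 × (1/2)^6.6426 ≈ 6.1454 cpm.
Total = 453.44 + 6.1454 ≈ 459.58 cpm.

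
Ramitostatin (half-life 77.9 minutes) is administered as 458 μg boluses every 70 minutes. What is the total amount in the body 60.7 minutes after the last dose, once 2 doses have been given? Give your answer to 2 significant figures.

410 μg

The 2 doses were given 130.7, 60.7 minutes ago.
Total = 458·(1/2)^(130.7/77.9) + 458·(1/2)^(60.7/77.9)
      = 143.15 + 266.87 ≈ 410.02 μg.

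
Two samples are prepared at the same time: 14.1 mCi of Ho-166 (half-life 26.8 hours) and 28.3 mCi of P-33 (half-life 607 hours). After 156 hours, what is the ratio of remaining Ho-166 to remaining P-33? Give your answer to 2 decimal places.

0.01

Ho-166: 14.1 × (1/2)^(156/26.8) = 14.1 × (1/2)^5.8209 ≈ 0.24943 mCi.
P-33: 28.3 × (1/2)^(156/607) = 28.3 × (1/2)^0.257 ≈ 23.682 mCi.
Ratio ≈ 0.24943 / 23.682 ≈ 0.010533.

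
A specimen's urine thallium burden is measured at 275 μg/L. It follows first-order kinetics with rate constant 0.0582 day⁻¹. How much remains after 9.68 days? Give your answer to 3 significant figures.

t½ = ln 2 / λ = 0.69315 / 0.0582 ≈ 11.91 days.
Number of half-lives: n = 9.68/11.91 ≈ 0.81278.
Remaining = 275 × (1/2)^0.81278 = 275 × 0.56928 ≈ 156.55 μg/L.

157 μg/L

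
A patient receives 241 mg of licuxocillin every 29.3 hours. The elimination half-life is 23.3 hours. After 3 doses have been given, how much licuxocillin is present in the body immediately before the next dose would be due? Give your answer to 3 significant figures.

The 3 doses were given 87.9, 58.6, 29.3 hours ago.
Total = 241·(1/2)^(87.9/23.3) + 241·(1/2)^(58.6/23.3) + 241·(1/2)^(29.3/23.3)
      = 17.635 + 42.162 + 100.8 ≈ 160.6 mg.

161 mg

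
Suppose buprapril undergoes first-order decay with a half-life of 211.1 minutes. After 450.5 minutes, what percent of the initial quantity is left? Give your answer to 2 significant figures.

23%

n = 450.5/211.1 ≈ 2.1341 half-lives.
Fraction remaining = (1/2)^2.1341 ≈ 0.22782, i.e. 22.782%.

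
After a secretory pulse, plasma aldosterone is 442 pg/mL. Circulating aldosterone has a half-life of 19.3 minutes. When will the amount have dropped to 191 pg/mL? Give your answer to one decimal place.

23.4 minutes

Fraction remaining = 191/442 ≈ 0.43213.
n = log₂(442/191) = ln(2.3141)/ln 2 ≈ 1.2105 half-lives.
t = n × t½ = 1.2105 × 19.3 ≈ 23.362 minutes.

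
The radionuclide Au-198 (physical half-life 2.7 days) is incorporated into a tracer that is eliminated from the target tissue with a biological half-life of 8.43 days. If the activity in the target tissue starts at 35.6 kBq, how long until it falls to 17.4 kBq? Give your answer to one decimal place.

2.1 days

1/t_eff = 1/t_phys + 1/t_biol = 1/2.7 + 1/8.43 = 0.48899 per day.
t_eff = 2.7 × 8.43 / (2.7 + 8.43) ≈ 2.045 days.
n = log₂(35.6/17.4) ≈ 1.0328; t = 1.0328 × 2.045 ≈ 2.1121 days.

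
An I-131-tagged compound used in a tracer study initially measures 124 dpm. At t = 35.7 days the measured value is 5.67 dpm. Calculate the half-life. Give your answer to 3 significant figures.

8.02 days

A/A₀ = 5.67/124 ≈ 0.045726.
n = log₂(21.869) ≈ 4.4508 half-lives elapsed in 35.7 days.
t½ = 35.7/4.4508 ≈ 8.0209 days.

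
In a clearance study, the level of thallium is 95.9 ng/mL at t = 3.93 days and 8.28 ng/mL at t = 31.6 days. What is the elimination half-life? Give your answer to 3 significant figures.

7.83 days

Over Δt = 31.6 − 3.93 = 27.67 days, the level fell by a factor of 95.9/8.28 ≈ 11.582.
n = log₂(11.582) ≈ 3.5338 half-lives, so t½ = 27.67/3.5338 ≈ 7.83 days.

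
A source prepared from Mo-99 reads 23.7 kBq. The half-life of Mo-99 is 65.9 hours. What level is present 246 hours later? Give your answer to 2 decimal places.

1.78 kBq

Number of half-lives: n = 246/65.9 ≈ 3.7329.
Remaining = 23.7 × (1/2)^3.7329 = 23.7 × 0.07521 ≈ 1.7825 kBq.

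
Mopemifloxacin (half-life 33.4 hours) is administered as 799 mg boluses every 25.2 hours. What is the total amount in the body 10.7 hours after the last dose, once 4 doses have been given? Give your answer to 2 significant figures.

1400 mg

The 4 doses were given 86.3, 61.1, 35.9, 10.7 hours ago.
Total = 799·(1/2)^(86.3/33.4) + 799·(1/2)^(61.1/33.4) + 799·(1/2)^(35.9/33.4) + 799·(1/2)^(10.7/33.4)
      = 133.27 + 224.83 + 379.3 + 639.9 ≈ 1377.3 mg.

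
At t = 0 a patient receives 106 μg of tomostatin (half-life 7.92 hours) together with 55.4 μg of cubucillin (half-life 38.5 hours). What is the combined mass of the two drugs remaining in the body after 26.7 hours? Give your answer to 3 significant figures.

tomostatin: 106 × (1/2)^(26.7/7.92) = 106 × (1/2)^3.3712 ≈ 10.244 μg.
cubucillin: 55.4 × (1/2)^(26.7/38.5) = 55.4 × (1/2)^0.69351 ≈ 34.257 μg.
Total = 10.244 + 34.257 ≈ 44.501 μg.

44.5 μg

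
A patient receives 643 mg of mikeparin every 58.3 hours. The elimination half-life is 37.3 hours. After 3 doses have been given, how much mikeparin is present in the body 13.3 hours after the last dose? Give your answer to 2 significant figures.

730 mg

The 3 doses were given 129.9, 71.6, 13.3 hours ago.
Total = 643·(1/2)^(129.9/37.3) + 643·(1/2)^(71.6/37.3) + 643·(1/2)^(13.3/37.3)
      = 57.524 + 169.97 + 502.2 ≈ 729.69 mg.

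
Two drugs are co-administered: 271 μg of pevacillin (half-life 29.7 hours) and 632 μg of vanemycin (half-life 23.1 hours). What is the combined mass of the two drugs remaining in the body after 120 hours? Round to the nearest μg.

34 μg

pevacillin: 271 × (1/2)^(120/29.7) = 271 × (1/2)^4.0404 ≈ 16.47 μg.
vanemycin: 632 × (1/2)^(120/23.1) = 632 × (1/2)^5.1948 ≈ 17.255 μg.
Total = 16.47 + 17.255 ≈ 33.725 μg.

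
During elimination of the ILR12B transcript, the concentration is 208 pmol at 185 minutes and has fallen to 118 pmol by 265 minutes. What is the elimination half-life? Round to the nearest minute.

Over Δt = 265 − 185 = 80 minutes, the level fell by a factor of 208/118 ≈ 1.7627.
n = log₂(1.7627) ≈ 0.8178 half-lives, so t½ = 80/0.8178 ≈ 97.824 minutes.

98 minutes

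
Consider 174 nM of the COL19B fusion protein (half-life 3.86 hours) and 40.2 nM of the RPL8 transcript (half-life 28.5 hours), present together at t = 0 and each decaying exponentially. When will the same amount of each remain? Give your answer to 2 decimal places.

Set 174·(1/2)^(t/3.86) = 40.2·(1/2)^(t/28.5).
Taking log₂: log₂(174/40.2) = t·(1/3.86 − 1/28.5).
log₂(4.3284) = 2.1138; 1/3.86 − 1/28.5 = 0.22398.
t = 2.1138 / 0.22398 ≈ 9.4376 hours.

9.44 hours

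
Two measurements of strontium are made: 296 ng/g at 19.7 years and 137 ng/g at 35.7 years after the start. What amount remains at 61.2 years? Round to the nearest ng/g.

Over Δt = 35.7 − 19.7 = 16 years, the level fell by a factor of 296/137 ≈ 2.1606.
n = log₂(2.1606) ≈ 1.1114 half-lives, so t½ = 16/1.1114 ≈ 14.396 years.
From t = 35.7 to t = 61.2: 137 × (1/2)^((61.2−35.7)/14.396) ≈ 40.133 ng/g.

40 ng/g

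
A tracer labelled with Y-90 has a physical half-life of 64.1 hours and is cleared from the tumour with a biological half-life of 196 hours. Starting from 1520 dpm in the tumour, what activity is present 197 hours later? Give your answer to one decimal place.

1/t_eff = 1/t_phys + 1/t_biol = 1/64.1 + 1/196 = 0.020703 per hour.
t_eff = 64.1 × 196 / (64.1 + 196) ≈ 48.303 hours.
Remaining = 1520 × (1/2)^(197/48.303) = 1520 × (1/2)^4.0784 ≈ 89.974 dpm.

90.0 dpm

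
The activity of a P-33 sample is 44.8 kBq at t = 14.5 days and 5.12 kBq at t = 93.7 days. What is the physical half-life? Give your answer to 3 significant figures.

25.3 days

Over Δt = 93.7 − 14.5 = 79.2 days, the level fell by a factor of 44.8/5.12 ≈ 8.75.
n = log₂(8.75) ≈ 3.1293 half-lives, so t½ = 79.2/3.1293 ≈ 25.309 days.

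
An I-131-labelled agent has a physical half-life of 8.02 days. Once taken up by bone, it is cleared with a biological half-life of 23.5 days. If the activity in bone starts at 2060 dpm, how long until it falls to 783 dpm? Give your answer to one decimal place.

1/t_eff = 1/t_phys + 1/t_biol = 1/8.02 + 1/23.5 = 0.16724 per day.
t_eff = 8.02 × 23.5 / (8.02 + 23.5) ≈ 5.9794 days.
n = log₂(2060/783) ≈ 1.3956; t = 1.3956 × 5.9794 ≈ 8.3446 days.

8.3 days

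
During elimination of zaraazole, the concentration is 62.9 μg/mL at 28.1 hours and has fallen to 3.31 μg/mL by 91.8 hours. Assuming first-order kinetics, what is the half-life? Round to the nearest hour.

15 hours

Over Δt = 91.8 − 28.1 = 63.7 hours, the level fell by a factor of 62.9/3.31 ≈ 19.003.
n = log₂(19.003) ≈ 4.2482 half-lives, so t½ = 63.7/4.2482 ≈ 14.995 hours.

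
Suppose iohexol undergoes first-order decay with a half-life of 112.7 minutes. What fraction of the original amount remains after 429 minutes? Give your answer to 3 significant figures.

0.0715

n = 429/112.7 ≈ 3.8066 half-lives.
Fraction remaining = (1/2)^3.8066 ≈ 0.071468.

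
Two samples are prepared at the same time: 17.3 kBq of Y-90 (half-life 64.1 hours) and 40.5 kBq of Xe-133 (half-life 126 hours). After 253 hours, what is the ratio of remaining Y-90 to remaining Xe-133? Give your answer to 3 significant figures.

0.111

Y-90: 17.3 × (1/2)^(253/64.1) = 17.3 × (1/2)^3.947 ≈ 1.1217 kBq.
Xe-133: 40.5 × (1/2)^(253/126) = 40.5 × (1/2)^2.0079 ≈ 10.069 kBq.
Ratio ≈ 1.1217 / 10.069 ≈ 0.1114.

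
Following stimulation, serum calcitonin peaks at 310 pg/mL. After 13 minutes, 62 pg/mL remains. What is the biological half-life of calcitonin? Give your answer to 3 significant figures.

5.60 minutes

A/A₀ = 62/310 ≈ 0.2.
n = log₂(5) ≈ 2.3219 half-lives elapsed in 13 minutes.
t½ = 13/2.3219 ≈ 5.5988 minutes.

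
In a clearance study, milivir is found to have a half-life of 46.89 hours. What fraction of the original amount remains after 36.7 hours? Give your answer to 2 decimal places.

0.58

n = 36.7/46.89 ≈ 0.78268 half-lives.
Fraction remaining = (1/2)^0.78268 ≈ 0.58128.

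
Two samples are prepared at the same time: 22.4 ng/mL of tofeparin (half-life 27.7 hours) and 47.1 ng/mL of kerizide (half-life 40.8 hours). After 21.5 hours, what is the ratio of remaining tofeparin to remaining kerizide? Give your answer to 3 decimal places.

0.400

tofeparin: 22.4 × (1/2)^(21.5/27.7) = 22.4 × (1/2)^0.77617 ≈ 13.08 ng/mL.
kerizide: 47.1 × (1/2)^(21.5/40.8) = 47.1 × (1/2)^0.52696 ≈ 32.688 ng/mL.
Ratio ≈ 13.08 / 32.688 ≈ 0.40014.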